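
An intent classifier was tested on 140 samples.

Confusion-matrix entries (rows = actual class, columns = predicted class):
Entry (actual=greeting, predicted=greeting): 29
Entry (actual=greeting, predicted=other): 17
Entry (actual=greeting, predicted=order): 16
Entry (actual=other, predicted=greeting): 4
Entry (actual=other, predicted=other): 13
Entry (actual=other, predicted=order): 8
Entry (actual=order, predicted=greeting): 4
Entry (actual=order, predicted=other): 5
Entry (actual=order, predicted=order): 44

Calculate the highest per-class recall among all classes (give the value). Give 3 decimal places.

Per-class recall (TP/(TP+FN)):
  greeting: TP=29, FN=17+16=33 → 29/62 = 0.4677
  other: TP=13, FN=4+8=12 → 13/25 = 0.5200
  order: TP=44, FN=4+5=9 → 44/53 = 0.8302
Highest is class 'order' with recall = 0.830.

0.830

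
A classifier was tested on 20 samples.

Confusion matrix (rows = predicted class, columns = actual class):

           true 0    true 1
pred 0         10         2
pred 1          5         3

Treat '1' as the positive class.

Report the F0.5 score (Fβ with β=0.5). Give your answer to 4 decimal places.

0.4054

Fβ = (1+β²)·TP / ((1+β²)·TP + β²·FN + FP), with β²=1/4
= 1.25·3 / (1.25·3 + 0.25·2 + 5) = 0.4054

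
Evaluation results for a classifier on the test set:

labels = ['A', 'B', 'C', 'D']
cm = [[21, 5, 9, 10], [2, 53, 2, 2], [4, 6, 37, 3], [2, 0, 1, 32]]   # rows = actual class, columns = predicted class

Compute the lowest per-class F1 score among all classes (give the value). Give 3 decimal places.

0.568

Per-class F1 score (2·TP/(2·TP+FP+FN)):
  A: TP=21, FP=2+4+2=8, FN=5+9+10=24 → 42/74 = 0.5676
  B: TP=53, FP=5+6+0=11, FN=2+2+2=6 → 106/123 = 0.8618
  C: TP=37, FP=9+2+1=12, FN=4+6+3=13 → 74/99 = 0.7475
  D: TP=32, FP=10+2+3=15, FN=2+0+1=3 → 64/82 = 0.7805
Lowest is class 'A' with F1 score = 0.568.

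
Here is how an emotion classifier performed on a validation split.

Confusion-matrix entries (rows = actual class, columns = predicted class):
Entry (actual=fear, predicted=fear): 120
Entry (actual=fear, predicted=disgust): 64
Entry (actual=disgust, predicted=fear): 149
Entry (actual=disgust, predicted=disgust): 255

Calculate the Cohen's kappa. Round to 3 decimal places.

Observed agreement pₒ = trace/N = 375/588 = 0.6378
Expected agreement pₑ = Σ (rowᵢ·colᵢ)/N² = (184·269 + 404·319)/588² = 0.5159
κ = (pₒ − pₑ)/(1 − pₑ) = (0.6378 − 0.5159)/(1 − 0.5159) = 0.252

0.252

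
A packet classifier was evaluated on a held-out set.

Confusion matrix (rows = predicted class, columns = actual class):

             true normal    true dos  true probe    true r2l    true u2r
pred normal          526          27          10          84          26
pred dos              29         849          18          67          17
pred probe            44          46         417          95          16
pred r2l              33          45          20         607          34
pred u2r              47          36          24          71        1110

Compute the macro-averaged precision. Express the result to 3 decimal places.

0.801

Per-class precision (TP/(TP+FP)):
  normal: TP=526, FP=27+10+84+26=147 → 526/673 = 0.7816
  dos: TP=849, FP=29+18+67+17=131 → 849/980 = 0.8663
  probe: TP=417, FP=44+46+95+16=201 → 417/618 = 0.6748
  r2l: TP=607, FP=33+45+20+34=132 → 607/739 = 0.8214
  u2r: TP=1110, FP=47+36+24+71=178 → 1110/1288 = 0.8618
Macro-precision = mean = (0.7816 + 0.8663 + 0.6748 + 0.8214 + 0.8618) / 5 = 0.801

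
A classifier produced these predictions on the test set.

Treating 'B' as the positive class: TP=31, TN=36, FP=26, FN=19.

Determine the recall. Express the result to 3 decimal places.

0.620

Recall = TP/(TP+FN) = 31/(31+19) = 31/50 = 0.620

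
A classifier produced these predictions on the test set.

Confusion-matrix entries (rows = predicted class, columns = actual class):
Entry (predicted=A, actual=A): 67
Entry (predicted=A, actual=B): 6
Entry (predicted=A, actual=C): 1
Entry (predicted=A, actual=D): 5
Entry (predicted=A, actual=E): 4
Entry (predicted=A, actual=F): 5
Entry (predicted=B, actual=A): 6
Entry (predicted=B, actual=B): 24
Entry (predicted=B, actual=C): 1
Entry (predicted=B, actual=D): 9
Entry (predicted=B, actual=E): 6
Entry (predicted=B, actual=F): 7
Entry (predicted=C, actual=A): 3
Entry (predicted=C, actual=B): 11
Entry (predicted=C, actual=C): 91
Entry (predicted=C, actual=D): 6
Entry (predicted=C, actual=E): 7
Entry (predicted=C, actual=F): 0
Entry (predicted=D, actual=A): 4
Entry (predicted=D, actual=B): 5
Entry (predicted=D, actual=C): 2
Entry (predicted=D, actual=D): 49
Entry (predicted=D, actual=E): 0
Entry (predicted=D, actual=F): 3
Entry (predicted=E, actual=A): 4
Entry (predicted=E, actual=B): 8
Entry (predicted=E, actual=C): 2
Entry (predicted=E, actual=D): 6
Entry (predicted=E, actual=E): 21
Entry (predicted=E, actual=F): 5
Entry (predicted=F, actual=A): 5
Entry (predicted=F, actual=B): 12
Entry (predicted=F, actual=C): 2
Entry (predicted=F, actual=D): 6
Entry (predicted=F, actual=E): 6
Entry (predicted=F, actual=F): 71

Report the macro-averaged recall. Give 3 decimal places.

Per-class recall (TP/(TP+FN)):
  A: TP=67, FN=6+3+4+4+5=22 → 67/89 = 0.7528
  B: TP=24, FN=6+11+5+8+12=42 → 24/66 = 0.3636
  C: TP=91, FN=1+1+2+2+2=8 → 91/99 = 0.9192
  D: TP=49, FN=5+9+6+6+6=32 → 49/81 = 0.6049
  E: TP=21, FN=4+6+7+0+6=23 → 21/44 = 0.4773
  F: TP=71, FN=5+7+0+3+5=20 → 71/91 = 0.7802
Macro-recall = mean = (0.7528 + 0.3636 + 0.9192 + 0.6049 + 0.4773 + 0.7802) / 6 = 0.650

0.650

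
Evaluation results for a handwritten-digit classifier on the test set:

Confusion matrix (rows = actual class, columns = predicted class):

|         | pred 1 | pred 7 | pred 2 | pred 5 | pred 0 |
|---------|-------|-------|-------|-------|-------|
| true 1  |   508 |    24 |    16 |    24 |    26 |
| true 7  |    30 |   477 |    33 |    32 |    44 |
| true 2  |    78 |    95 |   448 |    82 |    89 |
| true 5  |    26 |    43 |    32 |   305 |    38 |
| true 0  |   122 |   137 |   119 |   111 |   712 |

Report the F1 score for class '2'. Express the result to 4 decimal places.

One-vs-rest for '2': TP = diagonal; FP = other classes predicted '2'; FN = '2' predicted as other.
F1 score = 2·TP/(2·TP+FP+FN).
2: TP=448, FP=16+33+32+119=200, FN=78+95+82+89=344 → 896/1440 = 0.62222

0.6222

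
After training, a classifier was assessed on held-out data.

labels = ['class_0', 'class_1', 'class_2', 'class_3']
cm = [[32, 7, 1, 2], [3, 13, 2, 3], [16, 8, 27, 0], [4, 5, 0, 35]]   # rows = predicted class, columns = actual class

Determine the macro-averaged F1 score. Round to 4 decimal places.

0.6603

Per-class F1 score (2·TP/(2·TP+FP+FN)):
  class_0: TP=32, FP=7+1+2=10, FN=3+16+4=23 → 64/97 = 0.65979
  class_1: TP=13, FP=3+2+3=8, FN=7+8+5=20 → 26/54 = 0.48148
  class_2: TP=27, FP=16+8+0=24, FN=1+2+0=3 → 54/81 = 0.66667
  class_3: TP=35, FP=4+5+0=9, FN=2+3+0=5 → 70/84 = 0.83333
Macro-F1 score = mean = (0.65979 + 0.48148 + 0.66667 + 0.83333) / 4 = 0.6603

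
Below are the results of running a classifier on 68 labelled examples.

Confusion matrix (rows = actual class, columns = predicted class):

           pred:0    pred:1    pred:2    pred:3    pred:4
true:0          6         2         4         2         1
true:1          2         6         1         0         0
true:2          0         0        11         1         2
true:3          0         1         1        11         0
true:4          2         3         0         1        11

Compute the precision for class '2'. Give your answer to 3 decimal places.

Treat '2' as positive and all other classes as negative.
precision = TP/(TP+FP).
2: TP=11, FP=4+1+1+0=6 → 11/17 = 0.6471

0.647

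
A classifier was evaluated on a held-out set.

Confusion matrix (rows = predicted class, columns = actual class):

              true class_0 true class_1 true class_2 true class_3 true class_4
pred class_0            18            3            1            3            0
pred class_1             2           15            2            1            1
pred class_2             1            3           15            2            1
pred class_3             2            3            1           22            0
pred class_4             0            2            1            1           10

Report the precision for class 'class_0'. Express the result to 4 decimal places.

Treat 'class_0' as positive and all other classes as negative.
precision = TP/(TP+FP).
class_0: TP=18, FP=3+1+3+0=7 → 18/25 = 0.72000

0.7200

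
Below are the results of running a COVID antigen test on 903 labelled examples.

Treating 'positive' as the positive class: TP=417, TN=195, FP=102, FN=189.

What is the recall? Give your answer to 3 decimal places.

Recall = TP/(TP+FN) = 417/(417+189) = 417/606 = 0.688

0.688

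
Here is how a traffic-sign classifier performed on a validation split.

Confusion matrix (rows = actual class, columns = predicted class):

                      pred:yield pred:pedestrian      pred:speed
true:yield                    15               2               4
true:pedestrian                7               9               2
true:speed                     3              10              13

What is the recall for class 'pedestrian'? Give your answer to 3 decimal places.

recall = TP/(TP+FN).
pedestrian: TP=9, FN=7+2=9 → 9/18 = 0.5000

0.500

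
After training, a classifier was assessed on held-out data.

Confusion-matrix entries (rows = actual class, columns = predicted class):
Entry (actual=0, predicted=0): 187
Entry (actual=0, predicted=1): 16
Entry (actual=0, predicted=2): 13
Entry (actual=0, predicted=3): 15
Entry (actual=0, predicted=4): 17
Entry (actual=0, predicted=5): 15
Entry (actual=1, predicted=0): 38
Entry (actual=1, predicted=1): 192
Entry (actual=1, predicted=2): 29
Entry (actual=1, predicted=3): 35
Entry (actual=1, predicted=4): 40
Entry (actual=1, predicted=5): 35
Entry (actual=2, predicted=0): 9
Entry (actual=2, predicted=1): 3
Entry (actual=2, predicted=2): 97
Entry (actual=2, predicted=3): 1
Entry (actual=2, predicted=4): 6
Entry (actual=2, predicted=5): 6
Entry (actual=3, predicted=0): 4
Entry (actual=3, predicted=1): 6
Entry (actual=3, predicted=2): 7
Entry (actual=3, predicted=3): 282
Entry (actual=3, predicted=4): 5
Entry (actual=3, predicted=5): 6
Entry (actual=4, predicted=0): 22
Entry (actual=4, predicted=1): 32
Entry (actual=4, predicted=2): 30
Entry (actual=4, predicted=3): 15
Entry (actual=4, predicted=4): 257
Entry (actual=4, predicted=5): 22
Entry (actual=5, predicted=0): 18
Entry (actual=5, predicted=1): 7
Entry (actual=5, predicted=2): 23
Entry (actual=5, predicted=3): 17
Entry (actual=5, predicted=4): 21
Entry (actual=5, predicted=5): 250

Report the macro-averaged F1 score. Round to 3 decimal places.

Per-class F1 score (2·TP/(2·TP+FP+FN)):
  0: TP=187, FP=38+9+4+22+18=91, FN=16+13+15+17+15=76 → 374/541 = 0.6913
  1: TP=192, FP=16+3+6+32+7=64, FN=38+29+35+40+35=177 → 384/625 = 0.6144
  2: TP=97, FP=13+29+7+30+23=102, FN=9+3+1+6+6=25 → 194/321 = 0.6044
  3: TP=282, FP=15+35+1+15+17=83, FN=4+6+7+5+6=28 → 564/675 = 0.8356
  4: TP=257, FP=17+40+6+5+21=89, FN=22+32+30+15+22=121 → 514/724 = 0.7099
  5: TP=250, FP=15+35+6+6+22=84, FN=18+7+23+17+21=86 → 500/670 = 0.7463
Macro-F1 score = mean = (0.6913 + 0.6144 + 0.6044 + 0.8356 + 0.7099 + 0.7463) / 6 = 0.700

0.700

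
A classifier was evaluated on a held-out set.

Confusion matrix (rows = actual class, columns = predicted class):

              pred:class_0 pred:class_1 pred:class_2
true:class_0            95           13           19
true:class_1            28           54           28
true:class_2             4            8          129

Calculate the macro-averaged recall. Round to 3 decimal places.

Per-class recall (TP/(TP+FN)):
  class_0: TP=95, FN=13+19=32 → 95/127 = 0.7480
  class_1: TP=54, FN=28+28=56 → 54/110 = 0.4909
  class_2: TP=129, FN=4+8=12 → 129/141 = 0.9149
Macro-recall = mean = (0.7480 + 0.4909 + 0.9149) / 3 = 0.718

0.718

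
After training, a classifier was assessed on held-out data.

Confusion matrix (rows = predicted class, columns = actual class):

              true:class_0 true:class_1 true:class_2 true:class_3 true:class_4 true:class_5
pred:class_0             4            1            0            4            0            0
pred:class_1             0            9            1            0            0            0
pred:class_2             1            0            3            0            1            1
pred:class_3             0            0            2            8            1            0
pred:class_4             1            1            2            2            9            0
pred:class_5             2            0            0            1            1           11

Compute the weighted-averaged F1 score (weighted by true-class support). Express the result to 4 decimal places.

Per-class F1 score (2·TP/(2·TP+FP+FN)):
  class_0: TP=4, FP=1+0+4+0+0=5, FN=0+1+0+1+2=4 → 8/17 = 0.47059
  class_1: TP=9, FP=0+1+0+0+0=1, FN=1+0+0+1+0=2 → 18/21 = 0.85714
  class_2: TP=3, FP=1+0+0+1+1=3, FN=0+1+2+2+0=5 → 6/14 = 0.42857
  class_3: TP=8, FP=0+0+2+1+0=3, FN=4+0+0+2+1=7 → 16/26 = 0.61538
  class_4: TP=9, FP=1+1+2+2+0=6, FN=0+0+1+1+1=3 → 18/27 = 0.66667
  class_5: TP=11, FP=2+0+0+1+1=4, FN=0+0+1+0+0=1 → 22/27 = 0.81481
Weighted-F1 score = Σ (supportᵢ/N)·F1 scoreᵢ with N=66: (8/66)·0.47059 + (11/66)·0.85714 + (8/66)·0.42857 + (15/66)·0.61538 + (12/66)·0.66667 + (12/66)·0.81481 = 0.6611

0.6611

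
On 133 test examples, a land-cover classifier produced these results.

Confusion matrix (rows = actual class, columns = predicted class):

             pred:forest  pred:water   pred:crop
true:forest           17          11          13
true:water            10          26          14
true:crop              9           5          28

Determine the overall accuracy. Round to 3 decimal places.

0.534

Accuracy = trace / total = (17+26+28=71) / 133 = 71/133 = 0.534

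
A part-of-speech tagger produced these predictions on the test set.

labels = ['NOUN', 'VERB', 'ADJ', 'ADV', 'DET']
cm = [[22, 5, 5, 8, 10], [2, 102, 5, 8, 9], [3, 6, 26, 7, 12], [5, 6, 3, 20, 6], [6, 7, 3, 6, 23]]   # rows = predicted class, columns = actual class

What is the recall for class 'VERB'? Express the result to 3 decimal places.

0.810

Take TP from the diagonal, FP from the rest of the 'VERB' prediction marginal, FN from the rest of the 'VERB' actual marginal.
recall = TP/(TP+FN).
VERB: TP=102, FN=5+6+6+7=24 → 102/126 = 0.8095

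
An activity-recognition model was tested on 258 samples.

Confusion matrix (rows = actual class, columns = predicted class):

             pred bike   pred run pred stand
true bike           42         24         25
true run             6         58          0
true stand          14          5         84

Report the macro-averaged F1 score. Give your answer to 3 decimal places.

0.703

Per-class F1 score (2·TP/(2·TP+FP+FN)):
  bike: TP=42, FP=6+14=20, FN=24+25=49 → 84/153 = 0.5490
  run: TP=58, FP=24+5=29, FN=6+0=6 → 116/151 = 0.7682
  stand: TP=84, FP=25+0=25, FN=14+5=19 → 168/212 = 0.7925
Macro-F1 score = mean = (0.5490 + 0.7682 + 0.7925) / 3 = 0.703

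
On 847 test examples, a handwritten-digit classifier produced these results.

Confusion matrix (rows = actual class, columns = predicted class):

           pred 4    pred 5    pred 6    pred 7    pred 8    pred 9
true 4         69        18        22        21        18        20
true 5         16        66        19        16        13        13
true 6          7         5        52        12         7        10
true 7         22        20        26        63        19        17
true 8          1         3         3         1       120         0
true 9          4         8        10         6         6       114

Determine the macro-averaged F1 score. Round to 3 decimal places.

Per-class F1 score (2·TP/(2·TP+FP+FN)):
  4: TP=69, FP=16+7+22+1+4=50, FN=18+22+21+18+20=99 → 138/287 = 0.4808
  5: TP=66, FP=18+5+20+3+8=54, FN=16+19+16+13+13=77 → 132/263 = 0.5019
  6: TP=52, FP=22+19+26+3+10=80, FN=7+5+12+7+10=41 → 104/225 = 0.4622
  7: TP=63, FP=21+16+12+1+6=56, FN=22+20+26+19+17=104 → 126/286 = 0.4406
  8: TP=120, FP=18+13+7+19+6=63, FN=1+3+3+1+0=8 → 240/311 = 0.7717
  9: TP=114, FP=20+13+10+17+0=60, FN=4+8+10+6+6=34 → 228/322 = 0.7081
Macro-F1 score = mean = (0.4808 + 0.5019 + 0.4622 + 0.4406 + 0.7717 + 0.7081) / 6 = 0.561

0.561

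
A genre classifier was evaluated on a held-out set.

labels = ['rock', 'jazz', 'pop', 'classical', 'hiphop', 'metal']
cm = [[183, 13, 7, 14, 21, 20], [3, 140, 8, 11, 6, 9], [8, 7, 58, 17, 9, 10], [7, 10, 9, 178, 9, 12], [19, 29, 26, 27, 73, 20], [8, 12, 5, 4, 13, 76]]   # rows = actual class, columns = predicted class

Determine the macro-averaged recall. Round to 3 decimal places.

Per-class recall (TP/(TP+FN)):
  rock: TP=183, FN=13+7+14+21+20=75 → 183/258 = 0.7093
  jazz: TP=140, FN=3+8+11+6+9=37 → 140/177 = 0.7910
  pop: TP=58, FN=8+7+17+9+10=51 → 58/109 = 0.5321
  classical: TP=178, FN=7+10+9+9+12=47 → 178/225 = 0.7911
  hiphop: TP=73, FN=19+29+26+27+20=121 → 73/194 = 0.3763
  metal: TP=76, FN=8+12+5+4+13=42 → 76/118 = 0.6441
Macro-recall = mean = (0.7093 + 0.7910 + 0.5321 + 0.7911 + 0.3763 + 0.6441) / 6 = 0.641

0.641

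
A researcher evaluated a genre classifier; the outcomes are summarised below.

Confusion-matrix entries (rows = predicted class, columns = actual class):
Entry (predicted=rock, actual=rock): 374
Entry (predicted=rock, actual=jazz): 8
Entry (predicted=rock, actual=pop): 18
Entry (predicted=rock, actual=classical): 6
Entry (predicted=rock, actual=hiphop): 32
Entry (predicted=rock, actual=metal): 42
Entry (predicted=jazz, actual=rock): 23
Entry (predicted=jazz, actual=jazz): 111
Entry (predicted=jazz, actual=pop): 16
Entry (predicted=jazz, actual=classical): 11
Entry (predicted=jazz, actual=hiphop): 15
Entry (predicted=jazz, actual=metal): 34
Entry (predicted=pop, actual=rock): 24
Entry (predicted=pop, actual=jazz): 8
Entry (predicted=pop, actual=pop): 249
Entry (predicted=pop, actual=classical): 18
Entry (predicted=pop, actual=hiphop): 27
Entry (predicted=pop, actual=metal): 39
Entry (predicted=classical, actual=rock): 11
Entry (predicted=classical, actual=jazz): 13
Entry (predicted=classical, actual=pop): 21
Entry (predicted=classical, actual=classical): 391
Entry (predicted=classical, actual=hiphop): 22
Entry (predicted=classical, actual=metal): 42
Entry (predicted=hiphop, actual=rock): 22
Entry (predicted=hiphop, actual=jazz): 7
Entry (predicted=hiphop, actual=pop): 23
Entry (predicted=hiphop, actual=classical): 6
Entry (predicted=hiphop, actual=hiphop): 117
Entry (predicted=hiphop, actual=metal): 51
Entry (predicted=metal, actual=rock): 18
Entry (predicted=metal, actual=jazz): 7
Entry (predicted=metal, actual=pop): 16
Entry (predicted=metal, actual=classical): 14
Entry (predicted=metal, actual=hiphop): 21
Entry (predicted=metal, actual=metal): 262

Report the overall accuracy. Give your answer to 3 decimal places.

0.710

Accuracy = trace / total = (374+111+249+391+117+262=1504) / 2119 = 1504/2119 = 0.710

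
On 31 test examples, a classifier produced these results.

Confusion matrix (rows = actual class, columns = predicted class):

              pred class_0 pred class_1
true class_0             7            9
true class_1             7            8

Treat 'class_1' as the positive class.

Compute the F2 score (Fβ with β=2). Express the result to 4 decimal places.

0.5195

Fβ = (1+β²)·TP / ((1+β²)·TP + β²·FN + FP), with β²=4
= 5·8 / (5·8 + 4·7 + 9) = 0.5195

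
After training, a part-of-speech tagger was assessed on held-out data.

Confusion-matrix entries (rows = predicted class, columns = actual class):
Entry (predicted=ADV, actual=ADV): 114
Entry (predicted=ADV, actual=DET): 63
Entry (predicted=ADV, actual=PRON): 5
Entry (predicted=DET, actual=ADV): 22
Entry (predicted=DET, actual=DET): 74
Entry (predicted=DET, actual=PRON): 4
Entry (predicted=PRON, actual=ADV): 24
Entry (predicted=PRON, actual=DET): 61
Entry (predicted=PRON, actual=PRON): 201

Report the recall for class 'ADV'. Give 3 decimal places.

Take TP from the diagonal, FP from the rest of the 'ADV' prediction marginal, FN from the rest of the 'ADV' actual marginal.
recall = TP/(TP+FN).
ADV: TP=114, FN=22+24=46 → 114/160 = 0.7125

0.713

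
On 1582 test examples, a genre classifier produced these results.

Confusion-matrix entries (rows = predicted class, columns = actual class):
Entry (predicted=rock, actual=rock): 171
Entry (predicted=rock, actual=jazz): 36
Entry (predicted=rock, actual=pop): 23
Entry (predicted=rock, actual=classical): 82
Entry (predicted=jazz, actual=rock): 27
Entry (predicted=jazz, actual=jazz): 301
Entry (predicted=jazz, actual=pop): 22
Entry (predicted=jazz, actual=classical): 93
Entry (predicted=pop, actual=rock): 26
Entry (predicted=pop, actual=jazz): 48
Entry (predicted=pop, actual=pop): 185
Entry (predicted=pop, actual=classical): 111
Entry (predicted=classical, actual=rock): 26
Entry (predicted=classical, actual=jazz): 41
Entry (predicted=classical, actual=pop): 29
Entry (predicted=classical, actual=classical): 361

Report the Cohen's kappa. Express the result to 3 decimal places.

Observed agreement pₒ = trace/N = 1018/1582 = 0.6435
Expected agreement pₑ = Σ (rowᵢ·colᵢ)/N² = (250·312 + 426·443 + 259·370 + 647·457)/1582² = 0.2630
κ = (pₒ − pₑ)/(1 − pₑ) = (0.6435 − 0.2630)/(1 − 0.2630) = 0.516

0.516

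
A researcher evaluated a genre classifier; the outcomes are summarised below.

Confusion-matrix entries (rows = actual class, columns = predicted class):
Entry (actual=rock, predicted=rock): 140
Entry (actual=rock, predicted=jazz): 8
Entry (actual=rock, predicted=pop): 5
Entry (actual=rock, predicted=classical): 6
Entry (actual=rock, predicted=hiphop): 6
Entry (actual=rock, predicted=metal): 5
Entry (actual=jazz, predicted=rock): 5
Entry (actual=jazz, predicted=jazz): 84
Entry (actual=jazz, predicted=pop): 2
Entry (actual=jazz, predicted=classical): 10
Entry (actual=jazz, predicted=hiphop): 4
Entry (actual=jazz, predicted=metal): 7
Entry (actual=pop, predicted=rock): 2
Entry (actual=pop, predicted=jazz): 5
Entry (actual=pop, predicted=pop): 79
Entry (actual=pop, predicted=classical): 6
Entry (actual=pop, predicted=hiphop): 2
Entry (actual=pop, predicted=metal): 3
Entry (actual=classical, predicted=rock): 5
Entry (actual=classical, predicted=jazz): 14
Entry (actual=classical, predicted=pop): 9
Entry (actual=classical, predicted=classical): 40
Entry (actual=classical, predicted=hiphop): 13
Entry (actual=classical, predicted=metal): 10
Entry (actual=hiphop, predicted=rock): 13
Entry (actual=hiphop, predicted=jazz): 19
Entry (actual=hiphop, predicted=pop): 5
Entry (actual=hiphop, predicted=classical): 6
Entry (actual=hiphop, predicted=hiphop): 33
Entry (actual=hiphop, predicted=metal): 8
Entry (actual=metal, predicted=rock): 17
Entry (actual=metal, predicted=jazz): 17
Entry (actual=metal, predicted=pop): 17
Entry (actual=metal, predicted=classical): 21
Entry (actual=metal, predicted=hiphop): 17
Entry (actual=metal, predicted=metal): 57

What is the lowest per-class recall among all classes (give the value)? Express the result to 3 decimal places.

0.390

Per-class recall (TP/(TP+FN)):
  rock: TP=140, FN=8+5+6+6+5=30 → 140/170 = 0.8235
  jazz: TP=84, FN=5+2+10+4+7=28 → 84/112 = 0.7500
  pop: TP=79, FN=2+5+6+2+3=18 → 79/97 = 0.8144
  classical: TP=40, FN=5+14+9+13+10=51 → 40/91 = 0.4396
  hiphop: TP=33, FN=13+19+5+6+8=51 → 33/84 = 0.3929
  metal: TP=57, FN=17+17+17+21+17=89 → 57/146 = 0.3904
Lowest is class 'metal' with recall = 0.390.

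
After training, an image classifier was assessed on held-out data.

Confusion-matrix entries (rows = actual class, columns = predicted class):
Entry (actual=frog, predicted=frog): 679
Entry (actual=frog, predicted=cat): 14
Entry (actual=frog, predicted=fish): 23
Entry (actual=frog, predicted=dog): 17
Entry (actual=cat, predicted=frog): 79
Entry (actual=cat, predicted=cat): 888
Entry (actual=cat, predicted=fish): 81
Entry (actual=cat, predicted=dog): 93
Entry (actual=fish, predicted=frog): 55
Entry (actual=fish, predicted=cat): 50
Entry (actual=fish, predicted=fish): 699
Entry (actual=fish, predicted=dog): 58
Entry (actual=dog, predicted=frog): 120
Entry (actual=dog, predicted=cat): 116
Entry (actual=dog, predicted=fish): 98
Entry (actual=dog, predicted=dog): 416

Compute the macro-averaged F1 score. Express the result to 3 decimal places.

0.759

Per-class F1 score (2·TP/(2·TP+FP+FN)):
  frog: TP=679, FP=79+55+120=254, FN=14+23+17=54 → 1358/1666 = 0.8151
  cat: TP=888, FP=14+50+116=180, FN=79+81+93=253 → 1776/2209 = 0.8040
  fish: TP=699, FP=23+81+98=202, FN=55+50+58=163 → 1398/1763 = 0.7930
  dog: TP=416, FP=17+93+58=168, FN=120+116+98=334 → 832/1334 = 0.6237
Macro-F1 score = mean = (0.8151 + 0.8040 + 0.7930 + 0.6237) / 4 = 0.759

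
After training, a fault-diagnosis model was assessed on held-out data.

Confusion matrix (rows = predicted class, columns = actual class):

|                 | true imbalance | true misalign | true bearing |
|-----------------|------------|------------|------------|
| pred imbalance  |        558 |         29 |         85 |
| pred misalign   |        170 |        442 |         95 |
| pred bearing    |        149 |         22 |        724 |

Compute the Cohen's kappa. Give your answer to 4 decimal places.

Observed agreement pₒ = trace/N = 1724/2274 = 0.75814
Expected agreement pₑ = Σ (rowᵢ·colᵢ)/N² = (877·672 + 493·707 + 904·895)/2274² = 0.33784
κ = (pₒ − pₑ)/(1 − pₑ) = (0.75814 − 0.33784)/(1 − 0.33784) = 0.6347

0.6347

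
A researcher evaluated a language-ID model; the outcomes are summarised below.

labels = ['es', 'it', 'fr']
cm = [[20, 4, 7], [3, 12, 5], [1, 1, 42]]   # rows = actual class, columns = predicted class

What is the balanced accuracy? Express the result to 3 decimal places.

0.733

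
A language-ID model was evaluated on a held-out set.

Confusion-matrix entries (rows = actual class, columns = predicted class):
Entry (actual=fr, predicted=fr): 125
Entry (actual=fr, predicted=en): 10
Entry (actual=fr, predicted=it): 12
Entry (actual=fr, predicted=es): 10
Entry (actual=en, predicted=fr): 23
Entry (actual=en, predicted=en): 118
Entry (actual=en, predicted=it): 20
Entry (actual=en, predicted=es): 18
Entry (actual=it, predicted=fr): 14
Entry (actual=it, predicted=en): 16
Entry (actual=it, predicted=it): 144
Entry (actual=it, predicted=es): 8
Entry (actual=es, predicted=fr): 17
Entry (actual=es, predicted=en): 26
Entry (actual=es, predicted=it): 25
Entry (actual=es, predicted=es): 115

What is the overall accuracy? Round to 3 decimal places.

0.716

Accuracy = trace / total = (125+118+144+115=502) / 701 = 502/701 = 0.716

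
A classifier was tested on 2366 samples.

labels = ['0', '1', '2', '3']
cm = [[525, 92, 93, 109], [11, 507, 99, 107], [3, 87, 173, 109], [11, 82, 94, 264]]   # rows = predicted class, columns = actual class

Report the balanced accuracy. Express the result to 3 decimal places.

0.610

Balanced accuracy = mean of per-class recall.
  0: recall = 525/550 = 0.9545
  1: recall = 507/768 = 0.6602
  2: recall = 173/459 = 0.3769
  3: recall = 264/589 = 0.4482
Mean = (0.9545 + 0.6602 + 0.3769 + 0.4482) / 4 = 0.610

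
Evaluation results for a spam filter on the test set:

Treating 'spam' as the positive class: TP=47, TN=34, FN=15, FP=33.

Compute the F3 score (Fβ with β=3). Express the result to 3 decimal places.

0.737

Fβ = (1+β²)·TP / ((1+β²)·TP + β²·FN + FP), with β²=9
= 10·47 / (10·47 + 9·15 + 33) = 0.737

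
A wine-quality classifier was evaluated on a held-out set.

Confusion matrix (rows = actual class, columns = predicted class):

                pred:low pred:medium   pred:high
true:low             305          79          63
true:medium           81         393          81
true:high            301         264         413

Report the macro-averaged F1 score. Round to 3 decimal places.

0.562

Per-class F1 score (2·TP/(2·TP+FP+FN)):
  low: TP=305, FP=81+301=382, FN=79+63=142 → 610/1134 = 0.5379
  medium: TP=393, FP=79+264=343, FN=81+81=162 → 786/1291 = 0.6088
  high: TP=413, FP=63+81=144, FN=301+264=565 → 826/1535 = 0.5381
Macro-F1 score = mean = (0.5379 + 0.6088 + 0.5381) / 3 = 0.562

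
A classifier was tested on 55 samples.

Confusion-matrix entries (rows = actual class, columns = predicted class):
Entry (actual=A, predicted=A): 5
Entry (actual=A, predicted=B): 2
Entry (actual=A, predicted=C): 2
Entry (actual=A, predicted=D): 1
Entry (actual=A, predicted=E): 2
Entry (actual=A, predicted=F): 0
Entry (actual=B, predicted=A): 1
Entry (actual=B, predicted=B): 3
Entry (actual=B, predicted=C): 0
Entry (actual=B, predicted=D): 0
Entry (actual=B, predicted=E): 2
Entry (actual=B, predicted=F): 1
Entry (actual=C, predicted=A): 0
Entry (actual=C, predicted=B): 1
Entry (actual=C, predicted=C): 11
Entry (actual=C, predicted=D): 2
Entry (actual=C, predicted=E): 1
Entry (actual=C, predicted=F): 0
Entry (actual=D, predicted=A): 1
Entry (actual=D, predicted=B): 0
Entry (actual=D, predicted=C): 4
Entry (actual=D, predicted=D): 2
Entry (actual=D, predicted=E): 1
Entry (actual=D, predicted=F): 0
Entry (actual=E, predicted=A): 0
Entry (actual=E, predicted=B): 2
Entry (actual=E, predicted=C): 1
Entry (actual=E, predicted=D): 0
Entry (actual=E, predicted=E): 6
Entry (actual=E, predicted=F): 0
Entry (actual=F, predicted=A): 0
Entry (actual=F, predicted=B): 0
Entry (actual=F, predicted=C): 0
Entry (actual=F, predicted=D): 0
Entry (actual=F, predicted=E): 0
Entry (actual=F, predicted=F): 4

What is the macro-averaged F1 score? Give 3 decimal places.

Per-class F1 score (2·TP/(2·TP+FP+FN)):
  A: TP=5, FP=1+0+1+0+0=2, FN=2+2+1+2+0=7 → 10/19 = 0.5263
  B: TP=3, FP=2+1+0+2+0=5, FN=1+0+0+2+1=4 → 6/15 = 0.4000
  C: TP=11, FP=2+0+4+1+0=7, FN=0+1+2+1+0=4 → 22/33 = 0.6667
  D: TP=2, FP=1+0+2+0+0=3, FN=1+0+4+1+0=6 → 4/13 = 0.3077
  E: TP=6, FP=2+2+1+1+0=6, FN=0+2+1+0+0=3 → 12/21 = 0.5714
  F: TP=4, FP=0+1+0+0+0=1, FN=0+0+0+0+0=0 → 8/9 = 0.8889
Macro-F1 score = mean = (0.5263 + 0.4000 + 0.6667 + 0.3077 + 0.5714 + 0.8889) / 6 = 0.560

0.560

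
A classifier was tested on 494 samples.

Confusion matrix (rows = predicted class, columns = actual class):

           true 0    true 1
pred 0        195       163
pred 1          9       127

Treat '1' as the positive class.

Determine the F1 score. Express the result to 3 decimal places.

Precision = TP/(TP+FP) = 127/136 = 0.9338
Recall = TP/(TP+FN) = 127/290 = 0.4379
F1 = 2·TP/(2·TP+FP+FN) = 254/426 = 0.596

0.596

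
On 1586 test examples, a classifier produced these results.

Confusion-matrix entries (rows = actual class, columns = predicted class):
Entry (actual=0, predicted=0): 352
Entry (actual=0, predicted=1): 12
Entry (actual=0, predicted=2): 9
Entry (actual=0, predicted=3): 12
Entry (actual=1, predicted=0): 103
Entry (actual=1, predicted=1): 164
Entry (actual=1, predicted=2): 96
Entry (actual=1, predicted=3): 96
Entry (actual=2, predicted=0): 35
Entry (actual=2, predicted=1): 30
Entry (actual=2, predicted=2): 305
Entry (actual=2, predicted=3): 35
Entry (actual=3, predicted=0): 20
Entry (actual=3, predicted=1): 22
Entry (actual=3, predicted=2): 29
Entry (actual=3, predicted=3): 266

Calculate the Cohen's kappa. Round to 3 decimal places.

0.583

Observed agreement pₒ = trace/N = 1087/1586 = 0.6854
Expected agreement pₑ = Σ (rowᵢ·colᵢ)/N² = (385·510 + 459·228 + 405·439 + 337·409)/1586² = 0.2451
κ = (pₒ − pₑ)/(1 − pₑ) = (0.6854 − 0.2451)/(1 − 0.2451) = 0.583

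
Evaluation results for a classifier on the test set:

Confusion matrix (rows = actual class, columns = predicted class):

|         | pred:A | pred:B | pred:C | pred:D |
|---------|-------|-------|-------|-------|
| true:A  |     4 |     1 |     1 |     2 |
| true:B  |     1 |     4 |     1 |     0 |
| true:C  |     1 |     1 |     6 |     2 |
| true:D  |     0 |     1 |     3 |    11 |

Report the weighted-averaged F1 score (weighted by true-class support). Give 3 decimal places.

0.640

Per-class F1 score (2·TP/(2·TP+FP+FN)):
  A: TP=4, FP=1+1+0=2, FN=1+1+2=4 → 8/14 = 0.5714
  B: TP=4, FP=1+1+1=3, FN=1+1+0=2 → 8/13 = 0.6154
  C: TP=6, FP=1+1+3=5, FN=1+1+2=4 → 12/21 = 0.5714
  D: TP=11, FP=2+0+2=4, FN=0+1+3=4 → 22/30 = 0.7333
Weighted-F1 score = Σ (supportᵢ/N)·F1 scoreᵢ with N=39: (8/39)·0.5714 + (6/39)·0.6154 + (10/39)·0.5714 + (15/39)·0.7333 = 0.640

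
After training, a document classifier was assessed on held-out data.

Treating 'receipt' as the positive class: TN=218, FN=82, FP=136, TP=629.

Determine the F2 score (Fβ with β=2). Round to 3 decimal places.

0.871

Fβ = (1+β²)·TP / ((1+β²)·TP + β²·FN + FP), with β²=4
= 5·629 / (5·629 + 4·82 + 136) = 0.871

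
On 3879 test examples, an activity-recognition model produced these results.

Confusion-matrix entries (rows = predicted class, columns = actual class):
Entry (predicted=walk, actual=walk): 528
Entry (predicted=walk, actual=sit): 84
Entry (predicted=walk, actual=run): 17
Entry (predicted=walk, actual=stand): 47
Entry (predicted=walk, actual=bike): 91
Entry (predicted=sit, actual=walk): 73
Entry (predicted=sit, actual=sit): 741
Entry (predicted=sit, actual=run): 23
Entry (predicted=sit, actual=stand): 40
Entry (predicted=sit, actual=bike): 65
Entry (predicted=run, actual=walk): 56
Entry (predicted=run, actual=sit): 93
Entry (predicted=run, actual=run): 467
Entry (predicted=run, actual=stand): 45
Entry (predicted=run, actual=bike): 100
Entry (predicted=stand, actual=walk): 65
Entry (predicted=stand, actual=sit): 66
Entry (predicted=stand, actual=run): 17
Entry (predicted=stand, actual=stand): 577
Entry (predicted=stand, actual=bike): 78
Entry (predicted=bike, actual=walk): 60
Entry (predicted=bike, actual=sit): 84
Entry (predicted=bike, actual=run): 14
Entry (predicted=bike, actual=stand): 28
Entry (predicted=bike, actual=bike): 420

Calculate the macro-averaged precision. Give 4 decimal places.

Per-class precision (TP/(TP+FP)):
  walk: TP=528, FP=84+17+47+91=239 → 528/767 = 0.68840
  sit: TP=741, FP=73+23+40+65=201 → 741/942 = 0.78662
  run: TP=467, FP=56+93+45+100=294 → 467/761 = 0.61367
  stand: TP=577, FP=65+66+17+78=226 → 577/803 = 0.71856
  bike: TP=420, FP=60+84+14+28=186 → 420/606 = 0.69307
Macro-precision = mean = (0.68840 + 0.78662 + 0.61367 + 0.71856 + 0.69307) / 5 = 0.7001

0.7001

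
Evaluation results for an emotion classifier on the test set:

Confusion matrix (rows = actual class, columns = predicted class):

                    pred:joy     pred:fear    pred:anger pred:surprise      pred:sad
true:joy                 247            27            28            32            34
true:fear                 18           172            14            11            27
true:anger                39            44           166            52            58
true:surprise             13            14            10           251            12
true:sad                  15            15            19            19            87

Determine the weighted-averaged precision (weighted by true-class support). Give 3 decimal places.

Per-class precision (TP/(TP+FP)):
  joy: TP=247, FP=18+39+13+15=85 → 247/332 = 0.7440
  fear: TP=172, FP=27+44+14+15=100 → 172/272 = 0.6324
  anger: TP=166, FP=28+14+10+19=71 → 166/237 = 0.7004
  surprise: TP=251, FP=32+11+52+19=114 → 251/365 = 0.6877
  sad: TP=87, FP=34+27+58+12=131 → 87/218 = 0.3991
Weighted-precision = Σ (supportᵢ/N)·precisionᵢ with N=1424: (368/1424)·0.7440 + (242/1424)·0.6324 + (359/1424)·0.7004 + (300/1424)·0.6877 + (155/1424)·0.3991 = 0.665

0.665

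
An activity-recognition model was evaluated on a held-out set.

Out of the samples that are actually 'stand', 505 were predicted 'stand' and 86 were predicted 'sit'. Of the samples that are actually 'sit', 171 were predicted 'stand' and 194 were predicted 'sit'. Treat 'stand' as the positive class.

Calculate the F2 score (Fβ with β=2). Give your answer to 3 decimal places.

0.831

Fβ = (1+β²)·TP / ((1+β²)·TP + β²·FN + FP), with β²=4
= 5·505 / (5·505 + 4·86 + 171) = 0.831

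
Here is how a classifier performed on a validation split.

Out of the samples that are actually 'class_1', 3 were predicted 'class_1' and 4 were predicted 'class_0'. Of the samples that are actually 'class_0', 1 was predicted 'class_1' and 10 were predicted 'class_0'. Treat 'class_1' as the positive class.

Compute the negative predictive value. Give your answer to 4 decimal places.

0.7143

NPV = TN/(TN+FN) = 10/(10+4) = 0.7143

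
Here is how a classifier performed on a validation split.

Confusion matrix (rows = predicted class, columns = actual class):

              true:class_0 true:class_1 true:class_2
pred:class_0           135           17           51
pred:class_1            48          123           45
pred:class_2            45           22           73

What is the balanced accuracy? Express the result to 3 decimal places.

0.594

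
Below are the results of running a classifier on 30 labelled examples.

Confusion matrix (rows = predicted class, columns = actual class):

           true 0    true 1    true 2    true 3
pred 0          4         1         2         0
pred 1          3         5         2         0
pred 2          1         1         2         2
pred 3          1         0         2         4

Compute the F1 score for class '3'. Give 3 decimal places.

0.615

Treat '3' as positive and all other classes as negative.
F1 score = 2·TP/(2·TP+FP+FN).
3: TP=4, FP=1+0+2=3, FN=0+0+2=2 → 8/13 = 0.6154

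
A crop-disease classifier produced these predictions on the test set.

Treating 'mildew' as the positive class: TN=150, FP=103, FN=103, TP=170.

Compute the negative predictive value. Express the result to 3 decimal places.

0.593

NPV = TN/(TN+FN) = 150/(150+103) = 0.593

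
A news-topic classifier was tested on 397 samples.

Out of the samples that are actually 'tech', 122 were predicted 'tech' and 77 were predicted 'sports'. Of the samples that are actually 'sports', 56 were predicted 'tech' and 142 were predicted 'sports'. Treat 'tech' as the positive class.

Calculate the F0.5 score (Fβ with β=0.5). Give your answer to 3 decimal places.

0.670

Fβ = (1+β²)·TP / ((1+β²)·TP + β²·FN + FP), with β²=1/4
= 1.25·122 / (1.25·122 + 0.25·77 + 56) = 0.670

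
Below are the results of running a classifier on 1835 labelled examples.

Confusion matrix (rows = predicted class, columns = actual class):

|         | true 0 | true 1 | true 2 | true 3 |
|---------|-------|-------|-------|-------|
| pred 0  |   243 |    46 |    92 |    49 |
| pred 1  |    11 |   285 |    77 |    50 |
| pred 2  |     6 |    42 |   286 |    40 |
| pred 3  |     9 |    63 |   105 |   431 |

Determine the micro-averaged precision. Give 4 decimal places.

0.6785

Micro-averaging pools counts across classes: ΣTP=1245, ΣFP=590, ΣFN=590.
Micro-precision = TP/(TP+FP) on pooled counts = 0.6785 (equals overall accuracy in single-label multiclass).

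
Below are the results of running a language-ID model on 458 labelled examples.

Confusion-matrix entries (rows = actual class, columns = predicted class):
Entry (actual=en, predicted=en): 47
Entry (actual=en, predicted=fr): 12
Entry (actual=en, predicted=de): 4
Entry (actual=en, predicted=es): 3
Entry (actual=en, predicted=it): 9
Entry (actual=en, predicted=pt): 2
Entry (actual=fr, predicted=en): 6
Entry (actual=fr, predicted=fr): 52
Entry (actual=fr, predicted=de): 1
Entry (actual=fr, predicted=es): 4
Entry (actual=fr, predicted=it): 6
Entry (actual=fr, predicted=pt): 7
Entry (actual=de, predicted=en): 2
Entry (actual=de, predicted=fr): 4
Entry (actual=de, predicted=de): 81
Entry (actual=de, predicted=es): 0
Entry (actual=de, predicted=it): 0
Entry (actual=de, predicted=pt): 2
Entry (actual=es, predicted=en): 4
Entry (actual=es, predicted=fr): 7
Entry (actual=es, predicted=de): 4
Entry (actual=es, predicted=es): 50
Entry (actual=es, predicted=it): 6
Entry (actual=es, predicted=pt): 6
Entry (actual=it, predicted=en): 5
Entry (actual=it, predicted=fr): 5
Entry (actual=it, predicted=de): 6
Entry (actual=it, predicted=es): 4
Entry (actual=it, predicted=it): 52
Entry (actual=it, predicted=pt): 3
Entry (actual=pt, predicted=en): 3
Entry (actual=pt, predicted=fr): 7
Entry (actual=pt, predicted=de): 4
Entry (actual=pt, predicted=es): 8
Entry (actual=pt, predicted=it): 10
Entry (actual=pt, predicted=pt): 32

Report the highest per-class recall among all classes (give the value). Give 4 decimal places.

Per-class recall (TP/(TP+FN)):
  en: TP=47, FN=12+4+3+9+2=30 → 47/77 = 0.61039
  fr: TP=52, FN=6+1+4+6+7=24 → 52/76 = 0.68421
  de: TP=81, FN=2+4+0+0+2=8 → 81/89 = 0.91011
  es: TP=50, FN=4+7+4+6+6=27 → 50/77 = 0.64935
  it: TP=52, FN=5+5+6+4+3=23 → 52/75 = 0.69333
  pt: TP=32, FN=3+7+4+8+10=32 → 32/64 = 0.50000
Highest is class 'de' with recall = 0.9101.

0.9101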